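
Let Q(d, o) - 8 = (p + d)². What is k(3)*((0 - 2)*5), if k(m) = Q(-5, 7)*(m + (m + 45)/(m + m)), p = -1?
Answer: -4840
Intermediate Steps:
Q(d, o) = 8 + (-1 + d)²
k(m) = 44*m + 22*(45 + m)/m (k(m) = (8 + (-1 - 5)²)*(m + (m + 45)/(m + m)) = (8 + (-6)²)*(m + (45 + m)/((2*m))) = (8 + 36)*(m + (45 + m)*(1/(2*m))) = 44*(m + (45 + m)/(2*m)) = 44*m + 22*(45 + m)/m)
k(3)*((0 - 2)*5) = (22 + 44*3 + 990/3)*((0 - 2)*5) = (22 + 132 + 990*(⅓))*(-2*5) = (22 + 132 + 330)*(-10) = 484*(-10) = -4840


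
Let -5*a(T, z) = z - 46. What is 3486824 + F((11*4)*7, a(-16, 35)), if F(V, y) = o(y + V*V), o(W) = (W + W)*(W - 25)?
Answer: 449948382972/25 ≈ 1.7998e+10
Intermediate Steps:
o(W) = 2*W*(-25 + W) (o(W) = (2*W)*(-25 + W) = 2*W*(-25 + W))
a(T, z) = 46/5 - z/5 (a(T, z) = -(z - 46)/5 = -(-46 + z)/5 = 46/5 - z/5)
F(V, y) = 2*(y + V**2)*(-25 + y + V**2) (F(V, y) = 2*(y + V*V)*(-25 + (y + V*V)) = 2*(y + V**2)*(-25 + (y + V**2)) = 2*(y + V**2)*(-25 + y + V**2))
3486824 + F((11*4)*7, a(-16, 35)) = 3486824 + 2*((46/5 - 1/5*35) + ((11*4)*7)**2)*(-25 + (46/5 - 1/5*35) + ((11*4)*7)**2) = 3486824 + 2*((46/5 - 7) + (44*7)**2)*(-25 + (46/5 - 7) + (44*7)**2) = 3486824 + 2*(11/5 + 308**2)*(-25 + 11/5 + 308**2) = 3486824 + 2*(11/5 + 94864)*(-25 + 11/5 + 94864) = 3486824 + 2*(474331/5)*(474206/5) = 3486824 + 449861212372/25 = 449948382972/25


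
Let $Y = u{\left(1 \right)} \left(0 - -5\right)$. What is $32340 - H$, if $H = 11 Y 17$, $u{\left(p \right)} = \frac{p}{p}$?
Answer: $31405$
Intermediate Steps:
$u{\left(p \right)} = 1$
$Y = 5$ ($Y = 1 \left(0 - -5\right) = 1 \left(0 + 5\right) = 1 \cdot 5 = 5$)
$H = 935$ ($H = 11 \cdot 5 \cdot 17 = 55 \cdot 17 = 935$)
$32340 - H = 32340 - 935 = 31405$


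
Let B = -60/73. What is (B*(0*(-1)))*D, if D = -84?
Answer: 0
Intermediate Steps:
B = -60/73 (B = -60*1/73 = -60/73 ≈ -0.82192)
(B*(0*(-1)))*D = -0*(-1)*(-84) = -60/73*0*(-84) = 0*(-84) = 0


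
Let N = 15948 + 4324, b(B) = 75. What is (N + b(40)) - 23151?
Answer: -2804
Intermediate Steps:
N = 20272
(N + b(40)) - 23151 = (20272 + 75) - 23151 = 20347 - 23151 = -2804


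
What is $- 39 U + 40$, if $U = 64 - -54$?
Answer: $-4562$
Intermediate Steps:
$U = 118$ ($U = 64 + 54 = 118$)
$- 39 U + 40 = \left(-39\right) 118 + 40 = -4602 + 40 = -4562$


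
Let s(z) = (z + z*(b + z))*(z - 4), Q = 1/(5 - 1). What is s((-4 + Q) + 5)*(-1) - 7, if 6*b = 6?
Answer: 267/64 ≈ 4.1719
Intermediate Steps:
b = 1 (b = (⅙)*6 = 1)
Q = ¼ (Q = 1/4 = ¼ ≈ 0.25000)
s(z) = (-4 + z)*(z + z*(1 + z)) (s(z) = (z + z*(1 + z))*(z - 4) = (z + z*(1 + z))*(-4 + z) = (-4 + z)*(z + z*(1 + z)))
s((-4 + Q) + 5)*(-1) - 7 = (((-4 + ¼) + 5)*(-8 + ((-4 + ¼) + 5)² - 2*((-4 + ¼) + 5)))*(-1) - 7 = ((-15/4 + 5)*(-8 + (-15/4 + 5)² - 2*(-15/4 + 5)))*(-1) - 7 = (5*(-8 + (5/4)² - 2*5/4)/4)*(-1) - 7 = (5*(-8 + 25/16 - 5/2)/4)*(-1) - 7 = ((5/4)*(-143/16))*(-1) - 7 = -715/64*(-1) - 7 = 715/64 - 7 = 267/64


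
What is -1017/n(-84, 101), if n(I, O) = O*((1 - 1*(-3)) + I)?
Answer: 1017/8080 ≈ 0.12587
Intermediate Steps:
n(I, O) = O*(4 + I) (n(I, O) = O*((1 + 3) + I) = O*(4 + I))
-1017/n(-84, 101) = -1017*1/(101*(4 - 84)) = -1017/(101*(-80)) = -1017/(-8080) = -1017*(-1/8080) = 1017/8080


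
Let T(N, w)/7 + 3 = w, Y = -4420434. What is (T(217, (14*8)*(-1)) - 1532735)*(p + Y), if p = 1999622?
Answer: 3712412034480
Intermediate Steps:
T(N, w) = -21 + 7*w
(T(217, (14*8)*(-1)) - 1532735)*(p + Y) = ((-21 + 7*((14*8)*(-1))) - 1532735)*(1999622 - 4420434) = ((-21 + 7*(112*(-1))) - 1532735)*(-2420812) = ((-21 + 7*(-112)) - 1532735)*(-2420812) = ((-21 - 784) - 1532735)*(-2420812) = (-805 - 1532735)*(-2420812) = -1533540*(-2420812) = 3712412034480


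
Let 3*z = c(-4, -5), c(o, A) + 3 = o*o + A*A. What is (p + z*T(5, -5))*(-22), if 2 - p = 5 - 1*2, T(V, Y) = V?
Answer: -4114/3 ≈ -1371.3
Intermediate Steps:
p = -1 (p = 2 - (5 - 1*2) = 2 - (5 - 2) = 2 - 1*3 = 2 - 3 = -1)
c(o, A) = -3 + A² + o² (c(o, A) = -3 + (o*o + A*A) = -3 + (o² + A²) = -3 + (A² + o²) = -3 + A² + o²)
z = 38/3 (z = (-3 + (-5)² + (-4)²)/3 = (-3 + 25 + 16)/3 = (⅓)*38 = 38/3 ≈ 12.667)
(p + z*T(5, -5))*(-22) = (-1 + (38/3)*5)*(-22) = (-1 + 190/3)*(-22) = (187/3)*(-22) = -4114/3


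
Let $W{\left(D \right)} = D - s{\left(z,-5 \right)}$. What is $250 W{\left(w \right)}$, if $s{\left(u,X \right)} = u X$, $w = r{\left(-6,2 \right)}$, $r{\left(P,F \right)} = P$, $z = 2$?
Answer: $1000$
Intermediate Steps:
$w = -6$
$s{\left(u,X \right)} = X u$
$W{\left(D \right)} = 10 + D$ ($W{\left(D \right)} = D - \left(-5\right) 2 = D - -10 = D + 10 = 10 + D$)
$250 W{\left(w \right)} = 250 \left(10 - 6\right) = 250 \cdot 4 = 1000$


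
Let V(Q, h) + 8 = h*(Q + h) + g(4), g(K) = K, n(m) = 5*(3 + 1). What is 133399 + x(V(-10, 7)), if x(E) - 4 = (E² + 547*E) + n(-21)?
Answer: 120373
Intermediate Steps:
n(m) = 20 (n(m) = 5*4 = 20)
V(Q, h) = -4 + h*(Q + h) (V(Q, h) = -8 + (h*(Q + h) + 4) = -8 + (4 + h*(Q + h)) = -4 + h*(Q + h))
x(E) = 24 + E² + 547*E (x(E) = 4 + ((E² + 547*E) + 20) = 4 + (20 + E² + 547*E) = 24 + E² + 547*E)
133399 + x(V(-10, 7)) = 133399 + (24 + (-4 + 7² - 10*7)² + 547*(-4 + 7² - 10*7)) = 133399 + (24 + (-4 + 49 - 70)² + 547*(-4 + 49 - 70)) = 133399 + (24 + (-25)² + 547*(-25)) = 133399 + (24 + 625 - 13675) = 133399 - 13026 = 120373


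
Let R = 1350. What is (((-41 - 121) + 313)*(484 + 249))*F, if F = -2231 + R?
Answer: -97511723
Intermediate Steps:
F = -881 (F = -2231 + 1350 = -881)
(((-41 - 121) + 313)*(484 + 249))*F = (((-41 - 121) + 313)*(484 + 249))*(-881) = ((-162 + 313)*733)*(-881) = (151*733)*(-881) = 110683*(-881) = -97511723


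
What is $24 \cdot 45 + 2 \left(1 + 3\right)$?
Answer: $1088$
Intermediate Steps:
$24 \cdot 45 + 2 \left(1 + 3\right) = 1080 + 2 \cdot 4 = 1080 + 8 = 1088$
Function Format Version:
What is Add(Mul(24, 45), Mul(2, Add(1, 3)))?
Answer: 1088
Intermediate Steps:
Add(Mul(24, 45), Mul(2, Add(1, 3))) = Add(1080, Mul(2, 4)) = Add(1080, 8) = 1088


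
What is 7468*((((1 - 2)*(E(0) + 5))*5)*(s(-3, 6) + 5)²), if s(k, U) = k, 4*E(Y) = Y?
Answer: -746800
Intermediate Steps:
E(Y) = Y/4
7468*((((1 - 2)*(E(0) + 5))*5)*(s(-3, 6) + 5)²) = 7468*((((1 - 2)*((¼)*0 + 5))*5)*(-3 + 5)²) = 7468*((-(0 + 5)*5)*2²) = 7468*((-1*5*5)*4) = 7468*(-5*5*4) = 7468*(-25*4) = 7468*(-100) = -746800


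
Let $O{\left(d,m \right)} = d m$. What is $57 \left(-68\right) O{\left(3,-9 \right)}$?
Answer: $104652$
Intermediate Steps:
$57 \left(-68\right) O{\left(3,-9 \right)} = 57 \left(-68\right) 3 \left(-9\right) = \left(-3876\right) \left(-27\right) = 104652$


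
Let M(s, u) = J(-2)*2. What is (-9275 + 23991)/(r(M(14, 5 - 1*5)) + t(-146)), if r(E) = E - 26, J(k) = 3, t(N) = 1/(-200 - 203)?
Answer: -5930548/8061 ≈ -735.71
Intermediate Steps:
t(N) = -1/403 (t(N) = 1/(-403) = -1/403)
M(s, u) = 6 (M(s, u) = 3*2 = 6)
r(E) = -26 + E
(-9275 + 23991)/(r(M(14, 5 - 1*5)) + t(-146)) = (-9275 + 23991)/((-26 + 6) - 1/403) = 14716/(-20 - 1/403) = 14716/(-8061/403) = 14716*(-403/8061) = -5930548/8061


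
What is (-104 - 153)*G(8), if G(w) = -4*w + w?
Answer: 6168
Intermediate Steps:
G(w) = -3*w
(-104 - 153)*G(8) = (-104 - 153)*(-3*8) = -257*(-24) = 6168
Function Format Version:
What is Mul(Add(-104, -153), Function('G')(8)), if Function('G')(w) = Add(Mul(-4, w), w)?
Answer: 6168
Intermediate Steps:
Function('G')(w) = Mul(-3, w)
Mul(Add(-104, -153), Function('G')(8)) = Mul(Add(-104, -153), Mul(-3, 8)) = Mul(-257, -24) = 6168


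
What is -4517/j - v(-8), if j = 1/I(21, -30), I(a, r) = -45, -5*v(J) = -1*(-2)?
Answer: 1016327/5 ≈ 2.0327e+5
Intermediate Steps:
v(J) = -2/5 (v(J) = -(-1)*(-2)/5 = -1/5*2 = -2/5)
j = -1/45 (j = 1/(-45) = -1/45 ≈ -0.022222)
-4517/j - v(-8) = -4517/(-1/45) - 1*(-2/5) = -4517*(-45) + 2/5 = 203265 + 2/5 = 1016327/5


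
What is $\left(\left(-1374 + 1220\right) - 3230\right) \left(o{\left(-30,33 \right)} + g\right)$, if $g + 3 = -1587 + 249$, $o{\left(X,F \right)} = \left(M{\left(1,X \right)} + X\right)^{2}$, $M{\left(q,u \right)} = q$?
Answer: $1692000$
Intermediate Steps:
$o{\left(X,F \right)} = \left(1 + X\right)^{2}$
$g = -1341$ ($g = -3 + \left(-1587 + 249\right) = -3 - 1338 = -1341$)
$\left(\left(-1374 + 1220\right) - 3230\right) \left(o{\left(-30,33 \right)} + g\right) = \left(\left(-1374 + 1220\right) - 3230\right) \left(\left(1 - 30\right)^{2} - 1341\right) = \left(-154 - 3230\right) \left(\left(-29\right)^{2} - 1341\right) = - 3384 \left(841 - 1341\right) = \left(-3384\right) \left(-500\right) = 1692000$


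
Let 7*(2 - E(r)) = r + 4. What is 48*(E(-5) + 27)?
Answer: 9792/7 ≈ 1398.9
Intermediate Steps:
E(r) = 10/7 - r/7 (E(r) = 2 - (r + 4)/7 = 2 - (4 + r)/7 = 2 + (-4/7 - r/7) = 10/7 - r/7)
48*(E(-5) + 27) = 48*((10/7 - ⅐*(-5)) + 27) = 48*((10/7 + 5/7) + 27) = 48*(15/7 + 27) = 48*(204/7) = 9792/7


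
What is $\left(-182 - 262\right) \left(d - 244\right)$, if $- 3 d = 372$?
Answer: $163392$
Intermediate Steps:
$d = -124$ ($d = \left(- \frac{1}{3}\right) 372 = -124$)
$\left(-182 - 262\right) \left(d - 244\right) = \left(-182 - 262\right) \left(-124 - 244\right) = \left(-444\right) \left(-368\right) = 163392$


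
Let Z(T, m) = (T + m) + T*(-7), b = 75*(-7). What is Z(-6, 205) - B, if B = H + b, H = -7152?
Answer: 7918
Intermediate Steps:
b = -525
B = -7677 (B = -7152 - 525 = -7677)
Z(T, m) = m - 6*T (Z(T, m) = (T + m) - 7*T = m - 6*T)
Z(-6, 205) - B = (205 - 6*(-6)) - 1*(-7677) = (205 + 36) + 7677 = 241 + 7677 = 7918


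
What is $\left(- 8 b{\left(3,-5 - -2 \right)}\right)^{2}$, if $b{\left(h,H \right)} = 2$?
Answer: $256$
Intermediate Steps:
$\left(- 8 b{\left(3,-5 - -2 \right)}\right)^{2} = \left(\left(-8\right) 2\right)^{2} = \left(-16\right)^{2} = 256$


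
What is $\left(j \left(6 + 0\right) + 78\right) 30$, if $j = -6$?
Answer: $1260$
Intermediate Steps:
$\left(j \left(6 + 0\right) + 78\right) 30 = \left(- 6 \left(6 + 0\right) + 78\right) 30 = \left(\left(-6\right) 6 + 78\right) 30 = \left(-36 + 78\right) 30 = 42 \cdot 30 = 1260$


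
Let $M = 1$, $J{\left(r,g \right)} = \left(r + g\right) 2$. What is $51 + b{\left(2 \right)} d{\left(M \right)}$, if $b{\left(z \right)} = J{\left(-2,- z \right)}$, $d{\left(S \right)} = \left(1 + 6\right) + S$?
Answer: $-13$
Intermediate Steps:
$J{\left(r,g \right)} = 2 g + 2 r$ ($J{\left(r,g \right)} = \left(g + r\right) 2 = 2 g + 2 r$)
$d{\left(S \right)} = 7 + S$
$b{\left(z \right)} = -4 - 2 z$ ($b{\left(z \right)} = 2 \left(- z\right) + 2 \left(-2\right) = - 2 z - 4 = -4 - 2 z$)
$51 + b{\left(2 \right)} d{\left(M \right)} = 51 + \left(-4 - 4\right) \left(7 + 1\right) = 51 + \left(-4 - 4\right) 8 = 51 - 64 = -13$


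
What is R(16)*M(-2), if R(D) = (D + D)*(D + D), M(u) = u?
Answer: -2048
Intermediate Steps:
R(D) = 4*D**2 (R(D) = (2*D)*(2*D) = 4*D**2)
R(16)*M(-2) = (4*16**2)*(-2) = (4*256)*(-2) = 1024*(-2) = -2048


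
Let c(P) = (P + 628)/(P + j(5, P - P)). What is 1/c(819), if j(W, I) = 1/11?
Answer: 9010/15917 ≈ 0.56606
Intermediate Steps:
j(W, I) = 1/11
c(P) = (628 + P)/(1/11 + P) (c(P) = (P + 628)/(P + 1/11) = (628 + P)/(1/11 + P))
1/c(819) = 1/(11*(628 + 819)/(1 + 11*819)) = 1/(11*1447/(1 + 9009)) = 1/(11*1447/9010) = 1/(11*(1/9010)*1447) = 1/(15917/9010) = 9010/15917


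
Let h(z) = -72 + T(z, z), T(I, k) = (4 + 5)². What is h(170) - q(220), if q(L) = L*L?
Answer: -48391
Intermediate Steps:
q(L) = L²
T(I, k) = 81 (T(I, k) = 9² = 81)
h(z) = 9 (h(z) = -72 + 81 = 9)
h(170) - q(220) = 9 - 1*220² = 9 - 1*48400 = 9 - 48400 = -48391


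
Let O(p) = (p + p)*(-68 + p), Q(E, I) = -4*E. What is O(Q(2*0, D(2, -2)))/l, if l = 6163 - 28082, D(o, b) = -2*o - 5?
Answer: 0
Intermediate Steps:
D(o, b) = -5 - 2*o
O(p) = 2*p*(-68 + p) (O(p) = (2*p)*(-68 + p) = 2*p*(-68 + p))
l = -21919
O(Q(2*0, D(2, -2)))/l = (2*(-8*0)*(-68 - 8*0))/(-21919) = (2*(-4*0)*(-68 - 4*0))*(-1/21919) = (2*0*(-68 + 0))*(-1/21919) = (2*0*(-68))*(-1/21919) = 0*(-1/21919) = 0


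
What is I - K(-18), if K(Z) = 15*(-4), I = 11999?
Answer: 12059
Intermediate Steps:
K(Z) = -60
I - K(-18) = 11999 - 1*(-60) = 11999 + 60 = 12059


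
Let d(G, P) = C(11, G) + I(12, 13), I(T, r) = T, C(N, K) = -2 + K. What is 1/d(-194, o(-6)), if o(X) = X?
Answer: -1/184 ≈ -0.0054348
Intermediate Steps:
d(G, P) = 10 + G (d(G, P) = (-2 + G) + 12 = 10 + G)
1/d(-194, o(-6)) = 1/(10 - 194) = 1/(-184) = -1/184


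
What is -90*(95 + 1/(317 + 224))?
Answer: -4625640/541 ≈ -8550.2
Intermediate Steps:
-90*(95 + 1/(317 + 224)) = -90*(95 + 1/541) = -90*51396/541 = -4625640/541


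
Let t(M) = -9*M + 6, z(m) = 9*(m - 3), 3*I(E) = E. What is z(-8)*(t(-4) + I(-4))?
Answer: -4026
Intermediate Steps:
I(E) = E/3
z(m) = -27 + 9*m (z(m) = 9*(-3 + m) = -27 + 9*m)
t(M) = 6 - 9*M
z(-8)*(t(-4) + I(-4)) = (-27 + 9*(-8))*((6 - 9*(-4)) + (1/3)*(-4)) = (-27 - 72)*((6 + 36) - 4/3) = -99*(42 - 4/3) = -99*122/3 = -4026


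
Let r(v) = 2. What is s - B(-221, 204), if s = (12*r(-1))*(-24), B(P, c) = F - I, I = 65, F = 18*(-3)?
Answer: -457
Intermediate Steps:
F = -54
B(P, c) = -119 (B(P, c) = -54 - 1*65 = -54 - 65 = -119)
s = -576 (s = (12*2)*(-24) = 24*(-24) = -576)
s - B(-221, 204) = -576 - 1*(-119) = -576 + 119 = -457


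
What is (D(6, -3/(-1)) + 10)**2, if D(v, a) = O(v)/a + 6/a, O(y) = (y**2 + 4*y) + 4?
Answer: 10000/9 ≈ 1111.1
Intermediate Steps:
O(y) = 4 + y**2 + 4*y
D(v, a) = 6/a + (4 + v**2 + 4*v)/a (D(v, a) = (4 + v**2 + 4*v)/a + 6/a = 6/a + (4 + v**2 + 4*v)/a)
(D(6, -3/(-1)) + 10)**2 = ((10 + 6**2 + 4*6)/((-3/(-1))) + 10)**2 = ((10 + 36 + 24)/((-3*(-1))) + 10)**2 = (70/3 + 10)**2 = (100/3)**2 = 10000/9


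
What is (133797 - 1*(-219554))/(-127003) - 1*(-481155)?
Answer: 61107775114/127003 ≈ 4.8115e+5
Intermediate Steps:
(133797 - 1*(-219554))/(-127003) - 1*(-481155) = (133797 + 219554)*(-1/127003) + 481155 = 353351*(-1/127003) + 481155 = -353351/127003 + 481155 = 61107775114/127003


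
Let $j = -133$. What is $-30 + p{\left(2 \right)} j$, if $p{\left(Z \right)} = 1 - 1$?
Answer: $-30$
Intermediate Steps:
$p{\left(Z \right)} = 0$
$-30 + p{\left(2 \right)} j = -30 + 0 \left(-133\right) = -30 + 0 = -30$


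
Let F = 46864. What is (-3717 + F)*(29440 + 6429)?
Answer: 1547639743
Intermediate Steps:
(-3717 + F)*(29440 + 6429) = (-3717 + 46864)*(29440 + 6429) = 43147*35869 = 1547639743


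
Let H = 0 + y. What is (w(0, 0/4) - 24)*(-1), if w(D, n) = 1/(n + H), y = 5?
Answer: 119/5 ≈ 23.800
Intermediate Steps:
H = 5 (H = 0 + 5 = 5)
w(D, n) = 1/(5 + n) (w(D, n) = 1/(n + 5) = 1/(5 + n))
(w(0, 0/4) - 24)*(-1) = (1/(5 + 0/4) - 24)*(-1) = (1/(5 + 0*(1/4)) - 24)*(-1) = (1/(5 + 0) - 24)*(-1) = (1/5 - 24)*(-1) = -119/5*(-1) = 119/5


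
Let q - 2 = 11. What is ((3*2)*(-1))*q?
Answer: -78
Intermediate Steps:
q = 13 (q = 2 + 11 = 13)
((3*2)*(-1))*q = ((3*2)*(-1))*13 = (6*(-1))*13 = -6*13 = -78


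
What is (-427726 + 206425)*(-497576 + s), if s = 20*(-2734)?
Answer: 122214805056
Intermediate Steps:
s = -54680
(-427726 + 206425)*(-497576 + s) = (-427726 + 206425)*(-497576 - 54680) = -221301*(-552256) = 122214805056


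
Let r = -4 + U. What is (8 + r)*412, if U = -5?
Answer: -412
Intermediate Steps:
r = -9 (r = -4 - 5 = -9)
(8 + r)*412 = (8 - 9)*412 = -1*412 = -412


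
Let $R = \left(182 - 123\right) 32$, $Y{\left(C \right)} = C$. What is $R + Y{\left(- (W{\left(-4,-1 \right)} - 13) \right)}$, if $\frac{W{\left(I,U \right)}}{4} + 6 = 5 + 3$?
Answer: $1893$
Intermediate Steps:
$W{\left(I,U \right)} = 8$ ($W{\left(I,U \right)} = -24 + 4 \left(5 + 3\right) = -24 + 4 \cdot 8 = -24 + 32 = 8$)
$R = 1888$ ($R = 59 \cdot 32 = 1888$)
$R + Y{\left(- (W{\left(-4,-1 \right)} - 13) \right)} = 1888 - \left(8 - 13\right) = 1888 - -5 = 1888 + 5 = 1893$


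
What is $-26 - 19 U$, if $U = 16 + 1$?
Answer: $-349$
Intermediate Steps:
$U = 17$
$-26 - 19 U = -26 - 323 = -349$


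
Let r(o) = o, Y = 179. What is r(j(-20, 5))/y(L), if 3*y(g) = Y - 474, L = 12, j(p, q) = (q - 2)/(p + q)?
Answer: 3/1475 ≈ 0.0020339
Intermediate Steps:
j(p, q) = (-2 + q)/(p + q)
y(g) = -295/3 (y(g) = (179 - 474)/3 = (⅓)*(-295) = -295/3)
r(j(-20, 5))/y(L) = ((-2 + 5)/(-20 + 5))/(-295/3) = (3/(-15))*(-3/295) = -1/15*3*(-3/295) = -⅕*(-3/295) = 3/1475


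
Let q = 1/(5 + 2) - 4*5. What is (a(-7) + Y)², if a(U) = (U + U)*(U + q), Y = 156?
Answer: 283024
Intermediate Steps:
q = -139/7 (q = 1/7 - 20 = ⅐ - 20 = -139/7 ≈ -19.857)
a(U) = 2*U*(-139/7 + U) (a(U) = (U + U)*(U - 139/7) = (2*U)*(-139/7 + U) = 2*U*(-139/7 + U))
(a(-7) + Y)² = ((2/7)*(-7)*(-139 + 7*(-7)) + 156)² = ((2/7)*(-7)*(-139 - 49) + 156)² = ((2/7)*(-7)*(-188) + 156)² = (376 + 156)² = 532² = 283024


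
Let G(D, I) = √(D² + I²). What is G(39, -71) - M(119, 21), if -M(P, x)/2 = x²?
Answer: 882 + √6562 ≈ 963.01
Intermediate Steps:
M(P, x) = -2*x²
G(39, -71) - M(119, 21) = √(39² + (-71)²) - (-2)*21² = √(1521 + 5041) - (-2)*441 = √6562 - 1*(-882) = √6562 + 882 = 882 + √6562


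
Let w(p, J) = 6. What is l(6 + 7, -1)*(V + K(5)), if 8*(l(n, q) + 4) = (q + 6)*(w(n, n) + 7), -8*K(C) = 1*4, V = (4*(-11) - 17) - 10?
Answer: -4719/16 ≈ -294.94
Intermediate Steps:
V = -71 (V = (-44 - 17) - 10 = -61 - 10 = -71)
K(C) = -½ (K(C) = -4/8 = -⅛*4 = -½)
l(n, q) = 23/4 + 13*q/8 (l(n, q) = -4 + ((q + 6)*(6 + 7))/8 = -4 + ((6 + q)*13)/8 = -4 + (78 + 13*q)/8 = -4 + (39/4 + 13*q/8) = 23/4 + 13*q/8)
l(6 + 7, -1)*(V + K(5)) = (23/4 + (13/8)*(-1))*(-71 - ½) = (23/4 - 13/8)*(-143/2) = (33/8)*(-143/2) = -4719/16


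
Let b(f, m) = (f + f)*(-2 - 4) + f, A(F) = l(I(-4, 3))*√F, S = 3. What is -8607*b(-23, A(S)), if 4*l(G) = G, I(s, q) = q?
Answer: -2177571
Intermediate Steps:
l(G) = G/4
A(F) = 3*√F/4 (A(F) = ((¼)*3)*√F = 3*√F/4)
b(f, m) = -11*f (b(f, m) = (2*f)*(-6) + f = -12*f + f = -11*f)
-8607*b(-23, A(S)) = -(-94677)*(-23) = -8607*253 = -2177571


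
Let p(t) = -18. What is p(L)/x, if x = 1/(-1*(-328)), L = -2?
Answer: -5904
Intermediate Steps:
x = 1/328 ≈ 0.0030488
p(L)/x = -18/1/328 = -18*328 = -5904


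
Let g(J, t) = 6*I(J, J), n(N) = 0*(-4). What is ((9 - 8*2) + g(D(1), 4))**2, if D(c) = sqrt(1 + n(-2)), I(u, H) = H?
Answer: 1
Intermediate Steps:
n(N) = 0
D(c) = 1 (D(c) = sqrt(1 + 0) = sqrt(1) = 1)
g(J, t) = 6*J
((9 - 8*2) + g(D(1), 4))**2 = ((9 - 8*2) + 6*1)**2 = ((9 - 16) + 6)**2 = (-7 + 6)**2 = (-1)**2 = 1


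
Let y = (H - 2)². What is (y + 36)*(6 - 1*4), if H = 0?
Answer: 80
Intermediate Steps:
y = 4 (y = (0 - 2)² = (-2)² = 4)
(y + 36)*(6 - 1*4) = (4 + 36)*(6 - 1*4) = 40*(6 - 4) = 40*2 = 80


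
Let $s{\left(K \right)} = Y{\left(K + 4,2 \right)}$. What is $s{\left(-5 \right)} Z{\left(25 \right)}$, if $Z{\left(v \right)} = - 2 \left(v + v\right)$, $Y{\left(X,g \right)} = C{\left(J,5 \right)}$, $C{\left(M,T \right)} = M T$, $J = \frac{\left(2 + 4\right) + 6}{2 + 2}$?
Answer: $-1500$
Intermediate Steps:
$J = 3$ ($J = \frac{6 + 6}{4} = 12 \cdot \frac{1}{4} = 3$)
$Y{\left(X,g \right)} = 15$ ($Y{\left(X,g \right)} = 3 \cdot 5 = 15$)
$s{\left(K \right)} = 15$
$Z{\left(v \right)} = - 4 v$ ($Z{\left(v \right)} = - 2 \cdot 2 v = - 4 v$)
$s{\left(-5 \right)} Z{\left(25 \right)} = 15 \left(\left(-4\right) 25\right) = 15 \left(-100\right) = -1500$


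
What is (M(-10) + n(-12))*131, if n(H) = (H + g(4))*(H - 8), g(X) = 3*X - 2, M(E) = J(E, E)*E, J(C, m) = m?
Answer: 18340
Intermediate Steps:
M(E) = E² (M(E) = E*E = E²)
g(X) = -2 + 3*X
n(H) = (-8 + H)*(10 + H) (n(H) = (H + (-2 + 3*4))*(H - 8) = (H + (-2 + 12))*(-8 + H) = (H + 10)*(-8 + H) = (10 + H)*(-8 + H) = (-8 + H)*(10 + H))
(M(-10) + n(-12))*131 = ((-10)² + (-80 + (-12)² + 2*(-12)))*131 = (100 + (-80 + 144 - 24))*131 = (100 + 40)*131 = 140*131 = 18340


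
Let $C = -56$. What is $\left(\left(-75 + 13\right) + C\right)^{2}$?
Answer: $13924$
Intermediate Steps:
$\left(\left(-75 + 13\right) + C\right)^{2} = \left(\left(-75 + 13\right) - 56\right)^{2} = \left(-62 - 56\right)^{2} = \left(-118\right)^{2} = 13924$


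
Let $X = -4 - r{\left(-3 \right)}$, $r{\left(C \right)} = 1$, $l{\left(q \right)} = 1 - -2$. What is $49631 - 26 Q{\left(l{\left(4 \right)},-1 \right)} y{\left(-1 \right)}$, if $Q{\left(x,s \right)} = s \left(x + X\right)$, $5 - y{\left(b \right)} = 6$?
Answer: $49683$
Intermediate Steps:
$l{\left(q \right)} = 3$ ($l{\left(q \right)} = 1 + 2 = 3$)
$y{\left(b \right)} = -1$ ($y{\left(b \right)} = 5 - 6 = -1$)
$X = -5$ ($X = -4 - 1 = -5$)
$Q{\left(x,s \right)} = s \left(-5 + x\right)$ ($Q{\left(x,s \right)} = s \left(x - 5\right) = s \left(-5 + x\right)$)
$49631 - 26 Q{\left(l{\left(4 \right)},-1 \right)} y{\left(-1 \right)} = 49631 - 26 \left(- (-5 + 3)\right) \left(-1\right) = 49631 - 26 \left(\left(-1\right) \left(-2\right)\right) \left(-1\right) = 49631 - 26 \cdot 2 \left(-1\right) = 49631 - 52 \left(-1\right) = 49631 - -52 = 49631 + 52 = 49683$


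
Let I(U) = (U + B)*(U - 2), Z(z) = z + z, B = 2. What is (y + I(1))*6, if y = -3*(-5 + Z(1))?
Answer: 36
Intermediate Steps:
Z(z) = 2*z
y = 9 (y = -3*(-5 + 2*1) = -3*(-5 + 2) = -3*(-3) = 9)
I(U) = (-2 + U)*(2 + U) (I(U) = (U + 2)*(U - 2) = (2 + U)*(-2 + U) = (-2 + U)*(2 + U))
(y + I(1))*6 = (9 + (-4 + 1²))*6 = (9 + (-4 + 1))*6 = (9 - 3)*6 = 6*6 = 36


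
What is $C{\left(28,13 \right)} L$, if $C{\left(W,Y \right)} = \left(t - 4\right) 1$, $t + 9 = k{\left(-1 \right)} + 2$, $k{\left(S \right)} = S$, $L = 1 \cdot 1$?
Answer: $-12$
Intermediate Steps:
$L = 1$
$t = -8$ ($t = -9 + \left(-1 + 2\right) = -9 + 1 = -8$)
$C{\left(W,Y \right)} = -12$ ($C{\left(W,Y \right)} = \left(-8 - 4\right) 1 = \left(-12\right) 1 = -12$)
$C{\left(28,13 \right)} L = \left(-12\right) 1 = -12$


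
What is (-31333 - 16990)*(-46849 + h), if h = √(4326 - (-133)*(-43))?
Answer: 2263884227 - 48323*I*√1393 ≈ 2.2639e+9 - 1.8036e+6*I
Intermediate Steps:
h = I*√1393 (h = √(4326 - 7*817) = √(4326 - 5719) = √(-1393) = I*√1393 ≈ 37.323*I)
(-31333 - 16990)*(-46849 + h) = (-31333 - 16990)*(-46849 + I*√1393) = -48323*(-46849 + I*√1393) = 2263884227 - 48323*I*√1393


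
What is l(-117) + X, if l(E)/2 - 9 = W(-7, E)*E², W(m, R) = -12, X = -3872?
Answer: -332390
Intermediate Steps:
l(E) = 18 - 24*E² (l(E) = 18 + 2*(-12*E²) = 18 - 24*E²)
l(-117) + X = (18 - 24*(-117)²) - 3872 = (18 - 24*13689) - 3872 = (18 - 328536) - 3872 = -328518 - 3872 = -332390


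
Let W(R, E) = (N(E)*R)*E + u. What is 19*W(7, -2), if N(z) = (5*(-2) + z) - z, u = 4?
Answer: 2736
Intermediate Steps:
N(z) = -10 (N(z) = (-10 + z) - z = -10)
W(R, E) = 4 - 10*E*R (W(R, E) = (-10*R)*E + 4 = -10*E*R + 4 = 4 - 10*E*R)
19*W(7, -2) = 19*(4 - 10*(-2)*7) = 19*(4 + 140) = 19*144 = 2736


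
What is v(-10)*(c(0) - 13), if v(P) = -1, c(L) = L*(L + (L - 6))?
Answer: 13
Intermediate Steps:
c(L) = L*(-6 + 2*L) (c(L) = L*(L + (-6 + L)) = L*(-6 + 2*L))
v(-10)*(c(0) - 13) = -(2*0*(-3 + 0) - 13) = -(2*0*(-3) - 13) = -(0 - 13) = -1*(-13) = 13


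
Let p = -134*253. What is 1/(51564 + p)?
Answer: 1/17662 ≈ 5.6619e-5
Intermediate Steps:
p = -33902
1/(51564 + p) = 1/(51564 - 33902) = 1/17662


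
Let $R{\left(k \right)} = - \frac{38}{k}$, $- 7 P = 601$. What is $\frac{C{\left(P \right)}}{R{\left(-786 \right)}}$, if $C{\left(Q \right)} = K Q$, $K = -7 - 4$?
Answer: $\frac{2598123}{133} \approx 19535.0$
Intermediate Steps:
$K = -11$
$P = - \frac{601}{7}$ ($P = \left(- \frac{1}{7}\right) 601 = - \frac{601}{7} \approx -85.857$)
$C{\left(Q \right)} = - 11 Q$
$\frac{C{\left(P \right)}}{R{\left(-786 \right)}} = \frac{\left(-11\right) \left(- \frac{601}{7}\right)}{\left(-38\right) \frac{1}{-786}} = \frac{6611}{7 \left(\left(-38\right) \left(- \frac{1}{786}\right)\right)} = \frac{6611}{7 \cdot \frac{19}{393}} = \frac{6611}{7} \cdot \frac{393}{19} = \frac{2598123}{133}$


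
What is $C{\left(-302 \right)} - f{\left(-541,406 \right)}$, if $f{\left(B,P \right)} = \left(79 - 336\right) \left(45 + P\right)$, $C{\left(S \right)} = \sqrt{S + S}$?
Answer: $115907 + 2 i \sqrt{151} \approx 1.1591 \cdot 10^{5} + 24.576 i$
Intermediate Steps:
$C{\left(S \right)} = \sqrt{2} \sqrt{S}$ ($C{\left(S \right)} = \sqrt{2 S} = \sqrt{2} \sqrt{S}$)
$f{\left(B,P \right)} = -11565 - 257 P$ ($f{\left(B,P \right)} = - 257 \left(45 + P\right) = -11565 - 257 P$)
$C{\left(-302 \right)} - f{\left(-541,406 \right)} = \sqrt{2} \sqrt{-302} - \left(-11565 - 104342\right) = \sqrt{2} i \sqrt{302} - \left(-11565 - 104342\right) = 2 i \sqrt{151} - -115907 = 2 i \sqrt{151} + 115907 = 115907 + 2 i \sqrt{151}$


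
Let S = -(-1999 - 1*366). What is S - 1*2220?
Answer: 145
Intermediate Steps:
S = 2365 (S = -(-1999 - 366) = -1*(-2365) = 2365)
S - 1*2220 = 2365 - 1*2220 = 2365 - 2220 = 145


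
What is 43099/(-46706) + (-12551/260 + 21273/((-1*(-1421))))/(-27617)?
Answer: -31370047668681/34039922696780 ≈ -0.92157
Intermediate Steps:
43099/(-46706) + (-12551/260 + 21273/((-1*(-1421))))/(-27617) = 43099*(-1/46706) + (-12551*1/260 + 21273/1421)*(-1/27617) = -43099/46706 + (-12551/260 + 21273*(1/1421))*(-1/27617) = -43099/46706 + (-12551/260 + 3039/203)*(-1/27617) = -43099/46706 - 1757713/52780*(-1/27617) = -43099/46706 + 1757713/1457625260 = -31370047668681/34039922696780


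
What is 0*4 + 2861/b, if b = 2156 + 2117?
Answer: 2861/4273 ≈ 0.66955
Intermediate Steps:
b = 4273
0*4 + 2861/b = 0*4 + 2861/4273 = 0 + 2861*(1/4273) = 0 + 2861/4273 = 2861/4273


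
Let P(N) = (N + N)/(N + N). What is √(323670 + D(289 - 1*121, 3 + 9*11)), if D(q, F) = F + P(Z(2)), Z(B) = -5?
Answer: √323773 ≈ 569.01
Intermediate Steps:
P(N) = 1 (P(N) = (2*N)/((2*N)) = (2*N)*(1/(2*N)) = 1)
D(q, F) = 1 + F (D(q, F) = F + 1 = 1 + F)
√(323670 + D(289 - 1*121, 3 + 9*11)) = √(323670 + (1 + (3 + 9*11))) = √(323670 + (1 + (3 + 99))) = √(323670 + (1 + 102)) = √(323670 + 103) = √323773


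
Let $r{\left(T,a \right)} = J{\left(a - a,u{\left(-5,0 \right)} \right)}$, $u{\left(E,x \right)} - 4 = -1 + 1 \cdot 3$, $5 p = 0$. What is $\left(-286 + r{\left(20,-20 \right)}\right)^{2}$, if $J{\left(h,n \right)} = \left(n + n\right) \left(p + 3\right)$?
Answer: $62500$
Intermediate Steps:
$p = 0$ ($p = \frac{1}{5} \cdot 0 = 0$)
$u{\left(E,x \right)} = 6$ ($u{\left(E,x \right)} = 4 + \left(-1 + 1 \cdot 3\right) = 4 + \left(-1 + 3\right) = 4 + 2 = 6$)
$J{\left(h,n \right)} = 6 n$ ($J{\left(h,n \right)} = \left(n + n\right) \left(0 + 3\right) = 2 n 3 = 6 n$)
$r{\left(T,a \right)} = 36$ ($r{\left(T,a \right)} = 6 \cdot 6 = 36$)
$\left(-286 + r{\left(20,-20 \right)}\right)^{2} = \left(-286 + 36\right)^{2} = \left(-250\right)^{2} = 62500$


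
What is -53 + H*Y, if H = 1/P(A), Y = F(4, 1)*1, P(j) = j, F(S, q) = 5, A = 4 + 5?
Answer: -472/9 ≈ -52.444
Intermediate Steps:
A = 9
Y = 5 (Y = 5*1 = 5)
H = ⅑ (H = 1/9 = ⅑ ≈ 0.11111)
-53 + H*Y = -53 + (⅑)*5 = -53 + 5/9 = -472/9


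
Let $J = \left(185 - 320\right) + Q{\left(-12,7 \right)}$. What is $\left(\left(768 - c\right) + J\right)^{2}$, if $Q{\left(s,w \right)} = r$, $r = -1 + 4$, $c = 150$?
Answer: $236196$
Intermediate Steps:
$r = 3$
$Q{\left(s,w \right)} = 3$
$J = -132$ ($J = \left(185 - 320\right) + 3 = -135 + 3 = -132$)
$\left(\left(768 - c\right) + J\right)^{2} = \left(\left(768 - 150\right) - 132\right)^{2} = \left(618 - 132\right)^{2} = 486^{2} = 236196$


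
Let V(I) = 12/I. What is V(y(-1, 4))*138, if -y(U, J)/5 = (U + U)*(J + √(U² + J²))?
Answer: -3312/5 + 828*√17/5 ≈ 20.386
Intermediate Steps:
y(U, J) = -10*U*(J + √(J² + U²)) (y(U, J) = -5*(U + U)*(J + √(U² + J²)) = -5*2*U*(J + √(J² + U²)) = -10*U*(J + √(J² + U²)))
V(y(-1, 4))*138 = (12/((-10*(-1)*(4 + √(4² + (-1)²)))))*138 = (12/((-10*(-1)*(4 + √(16 + 1)))))*138 = (12/((-10*(-1)*(4 + √17))))*138 = (12/(40 + 10*√17))*138 = 1656/(40 + 10*√17)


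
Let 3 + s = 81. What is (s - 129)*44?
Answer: -2244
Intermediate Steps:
s = 78 (s = -3 + 81 = 78)
(s - 129)*44 = (78 - 129)*44 = -51*44 = -2244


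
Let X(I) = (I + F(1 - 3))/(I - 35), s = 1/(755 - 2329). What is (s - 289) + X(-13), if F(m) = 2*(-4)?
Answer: -3633587/12592 ≈ -288.56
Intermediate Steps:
s = -1/1574 (s = 1/(-1574) = -1/1574 ≈ -0.00063532)
F(m) = -8
X(I) = (-8 + I)/(-35 + I) (X(I) = (I - 8)/(I - 35) = (-8 + I)/(-35 + I))
(s - 289) + X(-13) = (-1/1574 - 289) + (-8 - 13)/(-35 - 13) = -454887/1574 - 21/(-48) = -454887/1574 - 1/48*(-21) = -454887/1574 + 7/16 = -3633587/12592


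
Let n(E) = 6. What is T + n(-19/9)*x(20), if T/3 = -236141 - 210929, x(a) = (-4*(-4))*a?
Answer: -1339290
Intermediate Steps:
x(a) = 16*a
T = -1341210 (T = 3*(-236141 - 210929) = 3*(-447070) = -1341210)
T + n(-19/9)*x(20) = -1341210 + 6*(16*20) = -1341210 + 6*320 = -1341210 + 1920 = -1339290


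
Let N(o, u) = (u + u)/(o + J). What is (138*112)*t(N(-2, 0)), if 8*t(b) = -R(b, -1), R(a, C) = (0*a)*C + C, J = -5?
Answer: 1932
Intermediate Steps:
R(a, C) = C (R(a, C) = 0*C + C = 0 + C = C)
N(o, u) = 2*u/(-5 + o) (N(o, u) = (u + u)/(o - 5) = (2*u)/(-5 + o) = 2*u/(-5 + o))
t(b) = ⅛ (t(b) = (-1*(-1))/8 = (⅛)*1 = ⅛)
(138*112)*t(N(-2, 0)) = (138*112)*(⅛) = 15456*(⅛) = 1932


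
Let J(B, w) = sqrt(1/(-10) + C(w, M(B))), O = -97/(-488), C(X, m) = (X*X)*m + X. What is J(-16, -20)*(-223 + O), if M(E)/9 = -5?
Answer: -108727*I*sqrt(1802010)/4880 ≈ -29909.0*I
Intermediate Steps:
M(E) = -45 (M(E) = 9*(-5) = -45)
C(X, m) = X + m*X**2 (C(X, m) = X**2*m + X = m*X**2 + X = X + m*X**2)
O = 97/488 (O = -97*(-1/488) = 97/488 ≈ 0.19877)
J(B, w) = sqrt(-1/10 + w*(1 - 45*w)) (J(B, w) = sqrt(1/(-10) + w*(1 + w*(-45))) = sqrt(-1/10 + w*(1 - 45*w)))
J(-16, -20)*(-223 + O) = (sqrt(10)*sqrt(-1 + 10*(-20)*(1 - 45*(-20)))/10)*(-223 + 97/488) = (sqrt(10)*sqrt(-1 + 10*(-20)*(1 + 900))/10)*(-108727/488) = (sqrt(10)*sqrt(-1 + 10*(-20)*901)/10)*(-108727/488) = (sqrt(10)*sqrt(-1 - 180200)/10)*(-108727/488) = (sqrt(10)*sqrt(-180201)/10)*(-108727/488) = (sqrt(10)*(I*sqrt(180201))/10)*(-108727/488) = (I*sqrt(1802010)/10)*(-108727/488) = -108727*I*sqrt(1802010)/4880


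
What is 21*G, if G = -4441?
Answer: -93261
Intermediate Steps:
21*G = 21*(-4441) = -93261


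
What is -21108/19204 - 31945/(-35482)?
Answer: -33870569/170349082 ≈ -0.19883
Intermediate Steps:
-21108/19204 - 31945/(-35482) = -21108*1/19204 - 31945*(-1/35482) = -5277/4801 + 31945/35482 = -33870569/170349082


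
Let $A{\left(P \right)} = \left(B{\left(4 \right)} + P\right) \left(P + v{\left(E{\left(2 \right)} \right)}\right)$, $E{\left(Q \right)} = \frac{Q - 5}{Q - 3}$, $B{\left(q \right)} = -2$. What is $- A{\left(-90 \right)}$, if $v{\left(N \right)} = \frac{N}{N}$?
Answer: $-8188$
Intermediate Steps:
$E{\left(Q \right)} = \frac{-5 + Q}{-3 + Q}$
$v{\left(N \right)} = 1$
$A{\left(P \right)} = \left(1 + P\right) \left(-2 + P\right)$ ($A{\left(P \right)} = \left(-2 + P\right) \left(P + 1\right) = \left(-2 + P\right) \left(1 + P\right) = \left(1 + P\right) \left(-2 + P\right)$)
$- A{\left(-90 \right)} = - (-2 + \left(-90\right)^{2} - -90) = - (-2 + 8100 + 90) = \left(-1\right) 8188 = -8188$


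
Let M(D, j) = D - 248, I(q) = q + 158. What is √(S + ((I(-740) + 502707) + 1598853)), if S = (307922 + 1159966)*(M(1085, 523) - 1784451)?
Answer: 3*I*√290904831806 ≈ 1.6181e+6*I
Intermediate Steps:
I(q) = 158 + q
M(D, j) = -248 + D
S = -2618145587232 (S = (307922 + 1159966)*((-248 + 1085) - 1784451) = 1467888*(837 - 1784451) = 1467888*(-1783614) = -2618145587232)
√(S + ((I(-740) + 502707) + 1598853)) = √(-2618145587232 + (((158 - 740) + 502707) + 1598853)) = √(-2618145587232 + ((-582 + 502707) + 1598853)) = √(-2618145587232 + (502125 + 1598853)) = √(-2618145587232 + 2100978) = √(-2618143486254) = 3*I*√290904831806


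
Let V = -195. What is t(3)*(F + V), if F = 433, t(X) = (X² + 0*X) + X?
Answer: 2856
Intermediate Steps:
t(X) = X + X² (t(X) = (X² + 0) + X = X² + X = X + X²)
t(3)*(F + V) = (3*(1 + 3))*(433 - 195) = (3*4)*238 = 12*238 = 2856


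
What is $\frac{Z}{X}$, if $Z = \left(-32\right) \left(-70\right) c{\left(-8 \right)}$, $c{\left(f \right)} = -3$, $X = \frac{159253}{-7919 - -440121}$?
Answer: $- \frac{2904397440}{159253} \approx -18238.0$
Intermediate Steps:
$X = \frac{159253}{432202}$ ($X = \frac{159253}{-7919 + 440121} = \frac{159253}{432202} \approx 0.36847$)
$Z = -6720$ ($Z = \left(-32\right) \left(-70\right) \left(-3\right) = 2240 \left(-3\right) = -6720$)
$\frac{Z}{X} = - \frac{6720}{\frac{159253}{432202}} = \left(-6720\right) \frac{432202}{159253} = - \frac{2904397440}{159253}$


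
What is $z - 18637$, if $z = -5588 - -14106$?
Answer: $-10119$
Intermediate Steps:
$z = 8518$ ($z = -5588 + 14106 = 8518$)
$z - 18637 = 8518 - 18637 = -10119$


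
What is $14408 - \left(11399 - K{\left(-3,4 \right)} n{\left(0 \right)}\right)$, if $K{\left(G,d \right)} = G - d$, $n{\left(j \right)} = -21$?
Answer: $3156$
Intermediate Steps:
$14408 - \left(11399 - K{\left(-3,4 \right)} n{\left(0 \right)}\right) = 14408 - \left(11399 - \left(-3 - 4\right) \left(-21\right)\right) = 14408 - \left(11399 - \left(-7\right) \left(-21\right)\right) = 14408 - \left(11399 - 147\right) = 14408 - 11252 = 3156$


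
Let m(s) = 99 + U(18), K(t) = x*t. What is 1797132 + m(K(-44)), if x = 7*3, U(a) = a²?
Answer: 1797555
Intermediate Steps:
x = 21
K(t) = 21*t
m(s) = 423 (m(s) = 99 + 18² = 99 + 324 = 423)
1797132 + m(K(-44)) = 1797132 + 423 = 1797555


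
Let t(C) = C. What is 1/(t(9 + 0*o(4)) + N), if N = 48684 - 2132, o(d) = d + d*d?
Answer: 1/46561 ≈ 2.1477e-5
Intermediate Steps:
o(d) = d + d²
N = 46552
1/(t(9 + 0*o(4)) + N) = 1/((9 + 0*(4*(1 + 4))) + 46552) = 1/((9 + 0*(4*5)) + 46552) = 1/((9 + 0*20) + 46552) = 1/((9 + 0) + 46552) = 1/(9 + 46552) = 1/46561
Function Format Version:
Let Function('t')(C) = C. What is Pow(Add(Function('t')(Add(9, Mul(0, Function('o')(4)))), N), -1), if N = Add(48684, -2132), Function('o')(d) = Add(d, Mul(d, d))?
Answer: Rational(1, 46561) ≈ 2.1477e-5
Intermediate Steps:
Function('o')(d) = Add(d, Pow(d, 2))
N = 46552
Pow(Add(Function('t')(Add(9, Mul(0, Function('o')(4)))), N), -1) = Pow(Add(Add(9, Mul(0, Mul(4, Add(1, 4)))), 46552), -1) = Pow(Add(Add(9, Mul(0, Mul(4, 5))), 46552), -1) = Pow(Add(Add(9, Mul(0, 20)), 46552), -1) = Pow(Add(Add(9, 0), 46552), -1) = Pow(Add(9, 46552), -1) = Pow(46561, -1) = Rational(1, 46561)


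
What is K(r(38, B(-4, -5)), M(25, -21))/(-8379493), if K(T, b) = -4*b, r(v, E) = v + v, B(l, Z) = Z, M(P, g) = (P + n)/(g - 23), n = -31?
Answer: 6/92174423 ≈ 6.5094e-8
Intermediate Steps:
M(P, g) = (-31 + P)/(-23 + g) (M(P, g) = (P - 31)/(g - 23) = (-31 + P)/(-23 + g))
r(v, E) = 2*v
K(r(38, B(-4, -5)), M(25, -21))/(-8379493) = -4*(-31 + 25)/(-23 - 21)/(-8379493) = -4*(-6)/(-44)*(-1/8379493) = -(-1)*(-6)/11*(-1/8379493) = -4*3/22*(-1/8379493) = -6/11*(-1/8379493) = 6/92174423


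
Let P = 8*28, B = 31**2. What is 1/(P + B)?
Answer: 1/1185 ≈ 0.00084388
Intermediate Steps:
B = 961
P = 224
1/(P + B) = 1/(224 + 961) = 1/1185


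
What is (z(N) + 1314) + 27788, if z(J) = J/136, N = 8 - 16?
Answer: 494733/17 ≈ 29102.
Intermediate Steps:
N = -8
z(J) = J/136 (z(J) = J*(1/136) = J/136)
(z(N) + 1314) + 27788 = ((1/136)*(-8) + 1314) + 27788 = (-1/17 + 1314) + 27788 = 22337/17 + 27788 = 494733/17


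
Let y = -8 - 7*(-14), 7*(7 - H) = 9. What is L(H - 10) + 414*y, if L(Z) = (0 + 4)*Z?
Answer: 260700/7 ≈ 37243.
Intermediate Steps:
H = 40/7 (H = 7 - ⅐*9 = 7 - 9/7 = 40/7 ≈ 5.7143)
y = 90 (y = -8 + 98 = 90)
L(Z) = 4*Z
L(H - 10) + 414*y = 4*(40/7 - 10) + 414*90 = 4*(-30/7) + 37260 = -120/7 + 37260 = 260700/7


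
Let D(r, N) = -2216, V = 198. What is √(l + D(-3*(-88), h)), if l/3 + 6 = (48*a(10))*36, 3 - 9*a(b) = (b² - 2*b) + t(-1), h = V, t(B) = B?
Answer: I*√46010 ≈ 214.5*I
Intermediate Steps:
h = 198
a(b) = 4/9 - b²/9 + 2*b/9 (a(b) = ⅓ - ((b² - 2*b) - 1)/9 = ⅓ - (-1 + b² - 2*b)/9 = ⅓ + (⅑ - b²/9 + 2*b/9) = 4/9 - b²/9 + 2*b/9)
l = -43794 (l = -18 + 3*((48*(4/9 - ⅑*10² + (2/9)*10))*36) = -18 + 3*((48*(4/9 - ⅑*100 + 20/9))*36) = -18 + 3*((48*(4/9 - 100/9 + 20/9))*36) = -18 + 3*((48*(-76/9))*36) = -18 + 3*(-1216/3*36) = -18 + 3*(-14592) = -18 - 43776 = -43794)
√(l + D(-3*(-88), h)) = √(-43794 - 2216) = √(-46010) = I*√46010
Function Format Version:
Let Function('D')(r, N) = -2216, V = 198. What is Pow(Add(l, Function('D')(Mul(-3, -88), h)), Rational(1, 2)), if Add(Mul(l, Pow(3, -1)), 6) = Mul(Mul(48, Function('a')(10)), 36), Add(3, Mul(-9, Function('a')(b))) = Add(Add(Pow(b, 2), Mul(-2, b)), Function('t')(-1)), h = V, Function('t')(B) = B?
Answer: Mul(I, Pow(46010, Rational(1, 2))) ≈ Mul(214.50, I)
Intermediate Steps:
h = 198
Function('a')(b) = Add(Rational(4, 9), Mul(Rational(-1, 9), Pow(b, 2)), Mul(Rational(2, 9), b)) (Function('a')(b) = Add(Rational(1, 3), Mul(Rational(-1, 9), Add(Add(Pow(b, 2), Mul(-2, b)), -1))) = Add(Rational(1, 3), Mul(Rational(-1, 9), Add(-1, Pow(b, 2), Mul(-2, b)))) = Add(Rational(1, 3), Add(Rational(1, 9), Mul(Rational(-1, 9), Pow(b, 2)), Mul(Rational(2, 9), b))) = Add(Rational(4, 9), Mul(Rational(-1, 9), Pow(b, 2)), Mul(Rational(2, 9), b)))
l = -43794 (l = Add(-18, Mul(3, Mul(Mul(48, Add(Rational(4, 9), Mul(Rational(-1, 9), Pow(10, 2)), Mul(Rational(2, 9), 10))), 36))) = Add(-18, Mul(3, Mul(Mul(48, Add(Rational(4, 9), Mul(Rational(-1, 9), 100), Rational(20, 9))), 36))) = Add(-18, Mul(3, Mul(Mul(48, Add(Rational(4, 9), Rational(-100, 9), Rational(20, 9))), 36))) = Add(-18, Mul(3, Mul(Mul(48, Rational(-76, 9)), 36))) = Add(-18, Mul(3, Mul(Rational(-1216, 3), 36))) = Add(-18, Mul(3, -14592)) = Add(-18, -43776) = -43794)
Pow(Add(l, Function('D')(Mul(-3, -88), h)), Rational(1, 2)) = Pow(Add(-43794, -2216), Rational(1, 2)) = Pow(-46010, Rational(1, 2)) = Mul(I, Pow(46010, Rational(1, 2)))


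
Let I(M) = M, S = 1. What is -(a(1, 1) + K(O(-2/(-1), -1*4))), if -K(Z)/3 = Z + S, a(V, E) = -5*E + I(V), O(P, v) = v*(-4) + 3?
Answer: 64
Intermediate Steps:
O(P, v) = 3 - 4*v (O(P, v) = -4*v + 3 = 3 - 4*v)
a(V, E) = V - 5*E (a(V, E) = -5*E + V = V - 5*E)
K(Z) = -3 - 3*Z (K(Z) = -3*(Z + 1) = -3*(1 + Z) = -3 - 3*Z)
-(a(1, 1) + K(O(-2/(-1), -1*4))) = -((1 - 5*1) + (-3 - 3*(3 - (-4)*4))) = -((1 - 5) + (-3 - 3*(3 - 4*(-4)))) = -(-4 + (-3 - 3*(3 + 16))) = -(-4 + (-3 - 3*19)) = -(-4 + (-3 - 57)) = -(-4 - 60) = -1*(-64) = 64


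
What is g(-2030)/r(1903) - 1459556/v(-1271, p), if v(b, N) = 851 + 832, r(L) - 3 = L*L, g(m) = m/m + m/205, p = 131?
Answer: -216711798750247/249888292236 ≈ -867.23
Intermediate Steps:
g(m) = 1 + m/205 (g(m) = 1 + m*(1/205) = 1 + m/205)
r(L) = 3 + L² (r(L) = 3 + L*L = 3 + L²)
v(b, N) = 1683
g(-2030)/r(1903) - 1459556/v(-1271, p) = (1 + (1/205)*(-2030))/(3 + 1903²) - 1459556/1683 = (1 - 406/41)/(3 + 3621409) - 1459556*1/1683 = -365/41/3621412 - 1459556/1683 = -365/41*1/3621412 - 1459556/1683 = -365/148477892 - 1459556/1683 = -216711798750247/249888292236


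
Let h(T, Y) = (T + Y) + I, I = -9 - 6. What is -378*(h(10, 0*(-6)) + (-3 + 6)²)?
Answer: -1512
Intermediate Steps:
I = -15
h(T, Y) = -15 + T + Y (h(T, Y) = (T + Y) - 15 = -15 + T + Y)
-378*(h(10, 0*(-6)) + (-3 + 6)²) = -378*((-15 + 10 + 0*(-6)) + (-3 + 6)²) = -378*((-15 + 10 + 0) + 3²) = -378*(-5 + 9) = -378*4 = -1512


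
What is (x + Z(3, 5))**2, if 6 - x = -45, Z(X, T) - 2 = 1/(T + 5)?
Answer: 281961/100 ≈ 2819.6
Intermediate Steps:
Z(X, T) = 2 + 1/(5 + T) (Z(X, T) = 2 + 1/(T + 5) = 2 + 1/(5 + T))
x = 51 (x = 6 - 1*(-45) = 6 + 45 = 51)
(x + Z(3, 5))**2 = (51 + (11 + 2*5)/(5 + 5))**2 = (51 + (11 + 10)/10)**2 = (51 + (1/10)*21)**2 = (51 + 21/10)**2 = (531/10)**2 = 281961/100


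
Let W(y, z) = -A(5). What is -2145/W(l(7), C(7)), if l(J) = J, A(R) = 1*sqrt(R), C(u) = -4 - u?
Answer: 429*sqrt(5) ≈ 959.27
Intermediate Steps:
A(R) = sqrt(R)
W(y, z) = -sqrt(5)
-2145/W(l(7), C(7)) = -2145*(-sqrt(5)/5) = -(-429)*sqrt(5) = 429*sqrt(5)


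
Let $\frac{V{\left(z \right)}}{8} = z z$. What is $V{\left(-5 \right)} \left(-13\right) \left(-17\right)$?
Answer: $44200$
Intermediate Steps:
$V{\left(z \right)} = 8 z^{2}$ ($V{\left(z \right)} = 8 z z = 8 z^{2}$)
$V{\left(-5 \right)} \left(-13\right) \left(-17\right) = 8 \left(-5\right)^{2} \left(-13\right) \left(-17\right) = 8 \cdot 25 \left(-13\right) \left(-17\right) = 200 \left(-13\right) \left(-17\right) = \left(-2600\right) \left(-17\right) = 44200$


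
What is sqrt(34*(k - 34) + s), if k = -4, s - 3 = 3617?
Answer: 2*sqrt(582) ≈ 48.249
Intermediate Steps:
s = 3620 (s = 3 + 3617 = 3620)
sqrt(34*(k - 34) + s) = sqrt(34*(-4 - 34) + 3620) = sqrt(34*(-38) + 3620) = sqrt(-1292 + 3620) = sqrt(2328) = 2*sqrt(582)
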